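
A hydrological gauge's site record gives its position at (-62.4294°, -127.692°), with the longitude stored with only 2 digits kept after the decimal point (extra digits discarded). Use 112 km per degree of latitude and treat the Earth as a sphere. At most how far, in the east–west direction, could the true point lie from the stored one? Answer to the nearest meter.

Truncating at 2 decimal places can drop up to a full unit in the last place, so the longitude may be off by as much as 0.01°.
At latitude 62.4294° a degree of longitude spans 112000 m × cos 62.4294° = 112000 × 0.4628 ≈ 51838.2 m.
East–west error: 0.01° × 51838.2 m/° ≈ 518.382 m.

518 meters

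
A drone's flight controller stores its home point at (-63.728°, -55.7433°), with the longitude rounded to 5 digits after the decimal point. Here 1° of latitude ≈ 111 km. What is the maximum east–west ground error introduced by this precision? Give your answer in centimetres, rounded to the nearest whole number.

25 centimetres

Rounding to 5 decimal places leaves the longitude within ±5e-06° of the true value.
At latitude 63.728° a degree of longitude spans 111000 m × cos 63.728° = 111000 × 0.4426 ≈ 49132.3 m.
Maximum E–W displacement: 5e-06 × 49132.3 = 0.245661 m.
That is 0.245661 m = 24.566 cm.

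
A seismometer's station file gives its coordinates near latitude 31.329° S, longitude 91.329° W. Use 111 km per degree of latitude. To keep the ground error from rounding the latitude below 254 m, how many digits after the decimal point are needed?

One degree of latitude covers 111000 m.
Rounding to N decimal places gives at most 0.5 × 10⁻ᴺ degrees of error, i.e. 0.5 × 10⁻ᴺ × 111000 m.
Need 0.5 × 111000 × 10⁻ᴺ ≤ 254 → 10⁻ᴺ ≤ 4.577e-03, so N ≥ 2.34.
So 3 decimal places suffice (55.5 m); 2 would allow up to 555 m.

3 decimal places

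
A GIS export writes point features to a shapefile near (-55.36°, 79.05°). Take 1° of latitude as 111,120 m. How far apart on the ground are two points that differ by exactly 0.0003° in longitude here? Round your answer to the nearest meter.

0.0003° of longitude at 55.36° is 0.0003 × 111120 × cos 55.36° ≈ 0.0003 × 63162.6 = 18.9488 m.

19 meters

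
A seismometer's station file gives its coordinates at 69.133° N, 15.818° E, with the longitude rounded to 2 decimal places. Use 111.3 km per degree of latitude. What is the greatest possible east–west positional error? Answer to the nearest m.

Rounding to 2 decimal places leaves the longitude within ±0.005° of the true value.
Parallels shrink by cos φ, so at 69.133° a degree of longitude is 111300 × 0.3562 ≈ 39645 m.
Maximum E–W displacement: 0.005 × 39645 = 198.225 m.

198 m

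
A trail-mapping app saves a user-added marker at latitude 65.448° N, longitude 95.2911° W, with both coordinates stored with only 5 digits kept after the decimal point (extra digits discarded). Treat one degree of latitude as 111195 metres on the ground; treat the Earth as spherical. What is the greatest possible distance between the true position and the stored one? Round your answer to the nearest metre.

1 metres

Truncating at 5 decimal places can drop up to a full unit in the last place, so each coordinate may be off by as much as 1e-05°.
North–south component: 1e-05° × 111195 = 1.11195 m.
E–W at 65.448°: 1e-05° × 111195 × cos 65.448° = 1e-05 × 111195 × 0.4155 ≈ 0.462036 m.
Worst case both components are at the extreme and orthogonal: √(1.11195² + 0.462036²) ≈ 1.20412 m.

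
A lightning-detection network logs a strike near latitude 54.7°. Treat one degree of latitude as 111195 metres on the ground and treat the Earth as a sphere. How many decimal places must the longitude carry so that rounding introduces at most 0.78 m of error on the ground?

5 decimal places

At 54.7° one degree of longitude covers 111195 × cos 54.7° ≈ 111195 × 0.5779 ≈ 64254.9 m.
With N decimal places the half-ulp bound is 0.5·10⁻ᴺ°, or 0.5·10⁻ᴺ × 64254.9 m on the ground.
Need 0.5 × 64254.9 × 10⁻ᴺ ≤ 0.78 → 10⁻ᴺ ≤ 2.428e-05, so N ≥ 4.61.
At 4 places the error can reach 3.21 m, but 5 places keeps it to 0.321 m.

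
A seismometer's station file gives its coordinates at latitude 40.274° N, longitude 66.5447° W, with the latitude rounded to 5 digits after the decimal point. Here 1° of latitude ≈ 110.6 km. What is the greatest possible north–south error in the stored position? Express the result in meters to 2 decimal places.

Rounding to 5 decimal places leaves the latitude within ±5e-06° of the true value.
Along the meridian that is 5e-06° × 110600 m/° = 0.553 m.

0.55 meters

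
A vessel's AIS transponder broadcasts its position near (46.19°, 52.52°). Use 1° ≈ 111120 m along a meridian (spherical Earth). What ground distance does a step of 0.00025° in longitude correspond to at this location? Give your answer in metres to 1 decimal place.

19.2 metres

At 46.19° a degree of longitude is 111120 × cos 46.19° ≈ 76924.9 m, so 0.00025° corresponds to 19.2312 m.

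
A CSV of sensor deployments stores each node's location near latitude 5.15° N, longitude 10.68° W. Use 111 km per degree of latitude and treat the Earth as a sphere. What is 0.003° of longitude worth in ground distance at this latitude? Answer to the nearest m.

332 m

At 5.15° a degree of longitude is 111000 × cos 5.15° ≈ 110552 m, so 0.003° corresponds to 331.656 m.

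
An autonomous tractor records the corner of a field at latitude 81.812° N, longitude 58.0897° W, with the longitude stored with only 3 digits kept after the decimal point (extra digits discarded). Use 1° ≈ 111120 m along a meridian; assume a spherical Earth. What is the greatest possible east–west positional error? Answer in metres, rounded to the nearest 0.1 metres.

15.8 metres

Truncating at 3 decimal places can drop up to a full unit in the last place, so the longitude may be off by as much as 0.001°.
Parallels shrink by cos φ, so at 81.812° a degree of longitude is 111120 × 0.1424 ≈ 15825.9 m.
Maximum E–W displacement: 0.001 × 15825.9 = 15.8259 m.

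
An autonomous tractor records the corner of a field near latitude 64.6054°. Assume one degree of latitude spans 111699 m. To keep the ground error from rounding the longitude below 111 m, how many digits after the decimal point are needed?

3

At 64.6054° one degree of longitude covers 111699 × cos 64.6054° ≈ 111699 × 0.4288 ≈ 47902.1 m.
With N decimal places the half-ulp bound is 0.5·10⁻ᴺ°, or 0.5·10⁻ᴺ × 47902.1 m on the ground.
Need 0.5 × 47902.1 × 10⁻ᴺ ≤ 111 → 10⁻ᴺ ≤ 4.634e-03, so N ≥ 2.33.
So 3 decimal places suffice (24 m); 2 would allow up to 240 m.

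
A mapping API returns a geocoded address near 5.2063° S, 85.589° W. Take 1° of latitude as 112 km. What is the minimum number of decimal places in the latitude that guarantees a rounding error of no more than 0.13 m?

6

One degree of latitude covers 112000 m.
With N decimal places the half-ulp bound is 0.5·10⁻ᴺ°, or 0.5·10⁻ᴺ × 112000 m on the ground.
Setting 56000 × 10⁻ᴺ ≤ 0.13 gives 10ᴺ ≥ 4.308e+05, i.e. N ≥ 5.63.
At 5 places the error can reach 0.56 m, but 6 places keeps it to 0.056 m.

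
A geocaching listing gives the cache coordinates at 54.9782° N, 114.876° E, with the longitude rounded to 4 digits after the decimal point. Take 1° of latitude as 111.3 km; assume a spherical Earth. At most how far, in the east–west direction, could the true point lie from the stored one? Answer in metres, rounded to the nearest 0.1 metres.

Rounding to 4 decimal places leaves the longitude within ±5e-05° of the true value.
At latitude 54.9782° a degree of longitude spans 111300 m × cos 54.9782° = 111300 × 0.5739 ≈ 63873.7 m.
Maximum E–W displacement: 5e-05 × 63873.7 = 3.19369 m.

3.2 metres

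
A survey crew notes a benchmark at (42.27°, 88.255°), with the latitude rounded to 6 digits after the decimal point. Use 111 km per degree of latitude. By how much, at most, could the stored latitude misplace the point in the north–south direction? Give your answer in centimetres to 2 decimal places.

5.55 centimetres

Rounding to 6 decimal places leaves the latitude within ±5e-07° of the true value.
North–south distance: 5e-07° × 111000 m/° = 0.0555 m.
That is 0.0555 m = 5.55 cm.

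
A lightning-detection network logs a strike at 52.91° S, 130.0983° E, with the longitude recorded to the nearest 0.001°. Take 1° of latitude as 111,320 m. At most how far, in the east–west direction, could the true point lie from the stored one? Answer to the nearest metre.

34 metres

Rounding to 3 decimal places leaves the longitude within ±0.0005° of the true value.
One degree of longitude at 52.91° is 111320 × cos 52.91° ≈ 111320 × 0.6031 = 67133.6 m.
So at most 0.0005° × 67133.6 ≈ 33.5668 m east–west.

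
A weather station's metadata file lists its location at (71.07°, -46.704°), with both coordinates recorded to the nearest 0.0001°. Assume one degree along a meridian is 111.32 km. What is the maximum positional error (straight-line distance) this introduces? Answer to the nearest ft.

Rounding to 4 decimal places leaves each coordinate within ±5e-05° of the true value.
Latitude error → 5e-05 × 111320 = 5.566 m along the meridian.
E–W at 71.07°: 5e-05° × 111320 × cos 71.07° = 5e-05 × 111320 × 0.3244 ≈ 1.80568 m.
Combining orthogonally: (5.566² + 1.80568²)^½ ≈ 5.85157 m.
Converting: 5.85157 m × 3.2808 ft/m ≈ 19.198 ft.

19 ft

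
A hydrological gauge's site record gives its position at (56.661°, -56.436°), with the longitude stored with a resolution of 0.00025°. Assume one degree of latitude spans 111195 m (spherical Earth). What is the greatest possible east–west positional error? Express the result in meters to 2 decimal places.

With a 0.00025° grid the true value lies within half a step, ±0.00025°/2 = ±0.000125°, of the stored one.
At latitude 56.661° a degree of longitude spans 111195 m × cos 56.661° = 111195 × 0.5496 ≈ 61111.8 m.
Maximum E–W displacement: 0.000125 × 61111.8 = 7.63898 m.

7.64 meters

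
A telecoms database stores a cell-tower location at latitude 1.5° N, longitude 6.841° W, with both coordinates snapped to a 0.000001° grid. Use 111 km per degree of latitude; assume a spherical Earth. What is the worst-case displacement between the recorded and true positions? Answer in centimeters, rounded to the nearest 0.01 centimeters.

With a 0.000001° grid the true value lies within half a step, ±0.000001°/2 = ±5e-07°, of the stored one.
Latitude error → 5e-07 × 111000 = 0.0555 m along the meridian.
East–west component at 1.5°: 5e-07° × 111000 × cos 1.5° ≈ 5e-07 × 110962 ≈ 0.055481 m.
The two errors are perpendicular, so the maximum displacement is √(0.0555² + 0.055481²) ≈ 0.0784754 m.
That is 0.0784754 m = 7.8475 cm.

7.85 centimeters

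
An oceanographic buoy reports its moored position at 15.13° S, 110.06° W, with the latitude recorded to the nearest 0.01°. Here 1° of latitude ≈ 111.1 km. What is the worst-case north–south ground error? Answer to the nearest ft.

1823 ft

Rounding to 2 decimal places leaves the latitude within ±0.005° of the true value.
North–south distance: 0.005° × 111100 m/° = 555.5 m.
Converting: 555.5 m × 3.2808 ft/m ≈ 1822.5 ft.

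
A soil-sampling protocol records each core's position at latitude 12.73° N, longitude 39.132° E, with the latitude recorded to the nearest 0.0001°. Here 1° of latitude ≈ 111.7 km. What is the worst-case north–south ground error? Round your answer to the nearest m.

Rounding to 4 decimal places leaves the latitude within ±5e-05° of the true value.
North–south distance: 5e-05° × 111700 m/° = 5.585 m.

6 m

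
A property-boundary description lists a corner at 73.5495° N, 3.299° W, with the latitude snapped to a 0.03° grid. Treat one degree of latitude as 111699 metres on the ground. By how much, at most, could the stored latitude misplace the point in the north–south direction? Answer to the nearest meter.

1675 meters

With a 0.03° grid the true value lies within half a step, ±0.03°/2 = ±0.015°, of the stored one.
North–south distance: 0.015° × 111699 m/° = 1675.48 m.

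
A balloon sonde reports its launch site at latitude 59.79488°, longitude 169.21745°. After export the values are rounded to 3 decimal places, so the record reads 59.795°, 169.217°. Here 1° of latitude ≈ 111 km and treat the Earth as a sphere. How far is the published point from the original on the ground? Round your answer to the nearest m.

Δlat = 59.79488 − 59.795 = -0.00012°; Δlon = 169.21745 − 169.217 = +0.00045°.
N–S: -0.00012° × 111000 m/° = -13.32 m.
East–west at this latitude: 0.00045° × 111000 × cos 59.795° ≈ 0.00045 × 55843.6 = 25.1296 m.
Hypotenuse of the two orthogonal shifts: √(13.32² + 25.1296²) = 28.4415 m.

28 m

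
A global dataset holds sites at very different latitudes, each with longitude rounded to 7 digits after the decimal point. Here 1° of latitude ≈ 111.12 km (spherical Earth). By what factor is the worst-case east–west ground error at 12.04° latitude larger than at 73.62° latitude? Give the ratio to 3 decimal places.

Rounding to 7 decimal places leaves the longitude within ±5e-08° of the true value.
Error at 12.04° = 5e-08° × 111120 × cos 12.04° ≈ 0.005556 × 0.9780 = 0.0054338 m.
At 73.62°: 5e-08° × 111120 × cos 73.62° = 5e-08 × 111120 × 0.2820 ≈ 0.0015668 m.
The ratio reduces to cos 12.04° / cos 73.62° = 0.9780/0.2820 ≈ 3.4680.

3.468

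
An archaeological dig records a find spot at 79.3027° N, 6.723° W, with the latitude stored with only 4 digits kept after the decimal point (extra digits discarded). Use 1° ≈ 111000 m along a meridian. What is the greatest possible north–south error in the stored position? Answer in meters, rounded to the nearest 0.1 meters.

11.1 meters

Truncating at 4 decimal places can drop up to a full unit in the last place, so the latitude may be off by as much as 0.0001°.
North–south distance: 0.0001° × 111000 m/° = 11.1 m.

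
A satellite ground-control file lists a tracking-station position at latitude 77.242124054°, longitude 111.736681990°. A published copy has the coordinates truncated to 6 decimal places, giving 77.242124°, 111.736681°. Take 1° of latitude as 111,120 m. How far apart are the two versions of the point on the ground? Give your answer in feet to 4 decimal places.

0.0821 feet

Δlat = 77.242124054 − 77.242124 = +0.000000054°; Δlon = 111.736681990 − 111.736681 = +0.000000990°.
North–south shift: 0.000000054 × 111120 = 0.00600048 m.
East–west at this latitude: 0.000000990° × 111120 × cos 77.2421° ≈ 0.000000990 × 24538.8 = 0.0242934 m.
Hypotenuse of the two orthogonal shifts: √(0.00600048² + 0.0242934²) = 0.0250235 m.
In feet: 0.0250235 m ÷ 0.3048 ≈ 0.082098 ft.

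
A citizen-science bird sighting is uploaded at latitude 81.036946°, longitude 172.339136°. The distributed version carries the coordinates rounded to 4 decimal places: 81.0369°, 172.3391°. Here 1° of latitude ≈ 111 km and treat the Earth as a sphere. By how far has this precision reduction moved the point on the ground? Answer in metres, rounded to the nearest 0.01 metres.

5.14 metres

Δlat = 81.036946 − 81.0369 = +0.000046°; Δlon = 172.339136 − 172.3391 = +0.000036°.
North–south shift: 0.000046 × 111000 = 5.106 m.
East–west at this latitude: 0.000036° × 111000 × cos 81.0369° ≈ 0.000036 × 17293.6 = 0.62257 m.
Combined displacement = (5.106² + 0.62257²)^½ ≈ 5.14381 m.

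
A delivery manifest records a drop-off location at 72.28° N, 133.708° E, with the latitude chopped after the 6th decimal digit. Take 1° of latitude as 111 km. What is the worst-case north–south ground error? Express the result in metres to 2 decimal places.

Truncating at 6 decimal places can drop up to a full unit in the last place, so the latitude may be off by as much as 1e-06°.
North–south distance: 1e-06° × 111000 m/° = 0.111 m.

0.11 metres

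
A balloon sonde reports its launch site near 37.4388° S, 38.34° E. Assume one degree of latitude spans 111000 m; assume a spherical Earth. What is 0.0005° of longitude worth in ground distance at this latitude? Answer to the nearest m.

44 m

0.0005° of longitude at 37.4388° is 0.0005 × 111000 × cos 37.4388° ≈ 0.0005 × 88134.3 = 44.0672 m.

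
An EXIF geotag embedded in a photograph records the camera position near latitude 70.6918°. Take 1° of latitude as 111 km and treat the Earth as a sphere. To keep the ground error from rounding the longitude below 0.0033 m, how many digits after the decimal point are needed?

At 70.6918° one degree of longitude covers 111000 × cos 70.6918° ≈ 111000 × 0.3306 ≈ 36702.1 m.
Rounding to N decimal places gives at most 0.5 × 10⁻ᴺ degrees of error, i.e. 0.5 × 10⁻ᴺ × 36702.1 m.
Need 0.5 × 36702.1 × 10⁻ᴺ ≤ 0.0033 → 10⁻ᴺ ≤ 1.798e-07, so N ≥ 6.75.
So 7 decimal places suffice (0.00184 m); 6 would allow up to 0.0184 m.

7 decimal places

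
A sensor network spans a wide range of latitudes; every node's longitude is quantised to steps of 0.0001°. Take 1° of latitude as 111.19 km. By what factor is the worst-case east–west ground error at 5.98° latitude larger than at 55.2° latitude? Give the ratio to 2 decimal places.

1.74

With a 0.0001° grid the true value lies within half a step, ±0.0001°/2 = ±5e-05°, of the stored one.
Error at 5.98° = 5e-05° × 111190 × cos 5.98° ≈ 5.5595 × 0.9946 = 5.5292 m.
At 55.2°: 5e-05° × 111190 × cos 55.2° = 5e-05 × 111190 × 0.5707 ≈ 3.1729 m.
Ratio: 5.5292 / 3.1729 = cos 5.98° / cos 55.2° ≈ 1.7427.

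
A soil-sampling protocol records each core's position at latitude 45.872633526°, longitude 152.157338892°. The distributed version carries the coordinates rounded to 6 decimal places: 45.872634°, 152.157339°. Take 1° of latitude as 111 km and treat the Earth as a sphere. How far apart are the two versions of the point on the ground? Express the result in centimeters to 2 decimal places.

5.33 centimeters

The latitude changed by -0.000000474° and the longitude by -0.000000108°.
N–S: -0.000000474° × 111000 m/° = -0.052614 m.
E–W at 45.8726°: -0.000000108° × 111000 × cos 45.8726° = -0.000000108 × 111000 × 0.6963 ≈ -0.00834671 m.
Distance: √(0.052614² + 0.00834671²) ≈ 0.0532719 m.
That is 0.0532719 m = 5.3272 cm.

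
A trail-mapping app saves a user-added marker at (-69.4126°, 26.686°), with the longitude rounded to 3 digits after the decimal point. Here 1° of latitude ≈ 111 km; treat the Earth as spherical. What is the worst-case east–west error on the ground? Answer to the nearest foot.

Rounding to 3 decimal places leaves the longitude within ±0.0005° of the true value.
Parallels shrink by cos φ, so at 69.4126° a degree of longitude is 111000 × 0.3516 ≈ 39031.6 m.
Maximum E–W displacement: 0.0005 × 39031.6 = 19.5158 m.
In feet: 19.5158 m ÷ 0.3048 ≈ 64.028 ft.

64 feet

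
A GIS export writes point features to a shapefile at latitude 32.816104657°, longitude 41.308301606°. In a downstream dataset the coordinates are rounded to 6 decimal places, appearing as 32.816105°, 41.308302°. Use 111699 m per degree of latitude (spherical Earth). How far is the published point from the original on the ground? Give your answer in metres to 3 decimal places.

0.053 metres

Δlat = 32.816104657 − 32.816105 = -0.000000343°; Δlon = 41.308301606 − 41.308302 = -0.000000394°.
N–S: -0.000000343° × 111699 m/° = -0.0383128 m.
E–W at 32.8161°: -0.000000394° × 111699 × cos 32.8161° = -0.000000394 × 111699 × 0.8404 ≈ -0.0369861 m.
Hypotenuse of the two orthogonal shifts: √(0.0383128² + 0.0369861²) = 0.0532526 m.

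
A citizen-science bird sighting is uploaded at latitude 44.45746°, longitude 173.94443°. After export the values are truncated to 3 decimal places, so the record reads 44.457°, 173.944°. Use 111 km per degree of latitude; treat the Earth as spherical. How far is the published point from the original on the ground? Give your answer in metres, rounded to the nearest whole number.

The latitude changed by +0.00046° and the longitude by +0.00043°.
N–S: 0.00046° × 111000 m/° = 51.06 m.
E–W at 44.457°: 0.00043° × 111000 × cos 44.457° = 0.00043 × 111000 × 0.7138 ≈ 34.0685 m.
Combined displacement = (51.06² + 34.0685²)^½ ≈ 61.3823 m.

61 metres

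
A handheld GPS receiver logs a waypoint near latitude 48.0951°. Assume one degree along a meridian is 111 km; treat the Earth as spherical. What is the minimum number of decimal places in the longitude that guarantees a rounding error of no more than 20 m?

At 48.0951° one degree of longitude covers 111000 × cos 48.0951° ≈ 111000 × 0.6679 ≈ 74136.5 m.
With N decimal places the half-ulp bound is 0.5·10⁻ᴺ°, or 0.5·10⁻ᴺ × 74136.5 m on the ground.
Need 0.5 × 74136.5 × 10⁻ᴺ ≤ 20 → 10⁻ᴺ ≤ 5.395e-04, so N ≥ 3.27.
At 3 places the error can reach 37.1 m, but 4 places keeps it to 3.71 m.

4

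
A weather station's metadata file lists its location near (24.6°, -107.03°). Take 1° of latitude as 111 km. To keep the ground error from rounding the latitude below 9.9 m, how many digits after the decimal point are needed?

4 decimal places

One degree of latitude covers 111000 m.
With N decimal places the half-ulp bound is 0.5·10⁻ᴺ°, or 0.5·10⁻ᴺ × 111000 m on the ground.
Setting 55500 × 10⁻ᴺ ≤ 9.9 gives 10ᴺ ≥ 5606, i.e. N ≥ 3.75.
At 3 places the error can reach 55.5 m, but 4 places keeps it to 5.55 m.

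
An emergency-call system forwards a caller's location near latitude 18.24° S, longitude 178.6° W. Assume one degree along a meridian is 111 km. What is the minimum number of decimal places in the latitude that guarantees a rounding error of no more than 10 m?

One degree of latitude covers 111000 m.
Rounding to N decimal places gives at most 0.5 × 10⁻ᴺ degrees of error, i.e. 0.5 × 10⁻ᴺ × 111000 m.
Need 0.5 × 111000 × 10⁻ᴺ ≤ 10 → 10⁻ᴺ ≤ 1.802e-04, so N ≥ 3.74.
N = 3 would give 55.5 m (too coarse); N = 4 gives 5.55 m ≤ 10 m.

4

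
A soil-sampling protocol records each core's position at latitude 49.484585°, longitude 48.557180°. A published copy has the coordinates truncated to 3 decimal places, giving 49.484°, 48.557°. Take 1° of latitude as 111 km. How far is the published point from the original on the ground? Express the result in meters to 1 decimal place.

Δlat = 49.484585 − 49.484 = +0.000585°; Δlon = 48.557180 − 48.557 = +0.000180°.
N–S: 0.000585° × 111000 m/° = 64.935 m.
East–west at this latitude: 0.000180° × 111000 × cos 49.484° ≈ 0.000180 × 72112.3 = 12.9802 m.
Hypotenuse of the two orthogonal shifts: √(64.935² + 12.9802²) = 66.2196 m.

66.2 meters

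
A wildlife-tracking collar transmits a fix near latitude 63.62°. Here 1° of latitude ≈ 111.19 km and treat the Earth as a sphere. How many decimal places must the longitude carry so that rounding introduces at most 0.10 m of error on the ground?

6 decimal places

At 63.62° one degree of longitude covers 111190 × cos 63.62° ≈ 111190 × 0.4443 ≈ 49404.2 m.
N decimal places → at most half a unit in the last place, 0.5 × 10⁻ᴺ° = 49404.2/2 × 10⁻ᴺ m.
Need 0.5 × 49404.2 × 10⁻ᴺ ≤ 0.10 → 10⁻ᴺ ≤ 4.048e-06, so N ≥ 5.39.
N = 5 would give 0.247 m (too coarse); N = 6 gives 0.0247 m ≤ 0.10 m.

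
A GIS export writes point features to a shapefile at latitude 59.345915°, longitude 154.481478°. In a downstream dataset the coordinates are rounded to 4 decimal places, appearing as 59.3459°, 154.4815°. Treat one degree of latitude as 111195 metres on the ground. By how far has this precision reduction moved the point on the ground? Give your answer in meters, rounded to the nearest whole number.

The latitude changed by +0.000015° and the longitude by -0.000022°.
North–south shift: 0.000015 × 111195 = 1.66792 m.
E–W at 59.3459°: -0.000022° × 111195 × cos 59.3459° = -0.000022 × 111195 × 0.5099 ≈ -1.24725 m.
Combined displacement = (1.66792² + 1.24725²)^½ ≈ 2.08269 m.

2 meters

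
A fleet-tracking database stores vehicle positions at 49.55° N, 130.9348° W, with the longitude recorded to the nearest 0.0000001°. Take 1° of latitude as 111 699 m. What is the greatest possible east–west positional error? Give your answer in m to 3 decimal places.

0.004 m

Rounding to 7 decimal places leaves the longitude within ±5e-08° of the true value.
At latitude 49.55° a degree of longitude spans 111699 m × cos 49.55° = 111699 × 0.6488 ≈ 72468.5 m.
East–west error: 5e-08° × 72468.5 m/° ≈ 0.00362343 m.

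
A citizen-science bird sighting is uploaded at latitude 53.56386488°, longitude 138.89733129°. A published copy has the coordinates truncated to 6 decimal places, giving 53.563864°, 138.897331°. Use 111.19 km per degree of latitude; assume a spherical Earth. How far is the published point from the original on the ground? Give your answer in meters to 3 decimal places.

0.100 meters

Δlat = 53.56386488 − 53.563864 = +0.00000088°; Δlon = 138.89733129 − 138.897331 = +0.00000029°.
N–S: 0.00000088° × 111190 m/° = 0.0978472 m.
East–west at this latitude: 0.00000029° × 111190 × cos 53.5639° ≈ 0.00000029 × 66038.7 = 0.0191512 m.
Combined displacement = (0.0978472² + 0.0191512²)^½ ≈ 0.0997038 m.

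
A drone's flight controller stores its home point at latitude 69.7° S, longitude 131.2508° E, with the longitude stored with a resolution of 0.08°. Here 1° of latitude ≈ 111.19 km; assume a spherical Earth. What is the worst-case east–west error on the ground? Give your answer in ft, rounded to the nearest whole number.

With a 0.08° grid the true value lies within half a step, ±0.08°/2 = ±0.04°, of the stored one.
One degree of longitude at 69.7° is 111190 × cos 69.7° ≈ 111190 × 0.3469 = 38575.8 m.
Maximum E–W displacement: 0.04 × 38575.8 = 1543.03 m.
Converting: 1543.03 m × 3.2808 ft/m ≈ 5062.4 ft.

5062 ft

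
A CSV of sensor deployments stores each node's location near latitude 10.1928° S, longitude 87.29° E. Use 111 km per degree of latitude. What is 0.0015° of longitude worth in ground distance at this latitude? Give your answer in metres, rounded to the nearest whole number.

164 metres

At 10.1928° a degree of longitude is 111000 × cos 10.1928° ≈ 109248 m, so 0.0015° corresponds to 163.872 m.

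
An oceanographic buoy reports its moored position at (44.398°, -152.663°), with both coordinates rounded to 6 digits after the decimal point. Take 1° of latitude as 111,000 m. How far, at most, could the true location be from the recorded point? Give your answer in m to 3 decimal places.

Rounding to 6 decimal places leaves each coordinate within ±5e-07° of the true value.
Latitude error → 5e-07 × 111000 = 0.0555 m along the meridian.
E–W at 44.398°: 5e-07° × 111000 × cos 44.398° = 5e-07 × 111000 × 0.7145 ≈ 0.0396546 m.
Worst case both components are at the extreme and orthogonal: √(0.0555² + 0.0396546²) ≈ 0.068211 m.

0.068 m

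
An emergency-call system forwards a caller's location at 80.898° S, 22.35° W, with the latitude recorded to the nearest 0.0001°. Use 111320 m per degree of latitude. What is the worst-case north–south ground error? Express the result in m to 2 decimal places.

Rounding to 4 decimal places leaves the latitude within ±5e-05° of the true value.
North–south distance: 5e-05° × 111320 m/° = 5.566 m.

5.57 m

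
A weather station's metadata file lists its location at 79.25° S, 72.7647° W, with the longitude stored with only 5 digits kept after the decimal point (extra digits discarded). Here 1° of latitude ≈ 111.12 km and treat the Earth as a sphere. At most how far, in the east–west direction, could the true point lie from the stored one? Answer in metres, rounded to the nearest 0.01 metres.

Truncating at 5 decimal places can drop up to a full unit in the last place, so the longitude may be off by as much as 1e-05°.
Parallels shrink by cos φ, so at 79.25° a degree of longitude is 111120 × 0.1865 ≈ 20726.6 m.
So at most 1e-05° × 20726.6 ≈ 0.207266 m east–west.

0.21 metres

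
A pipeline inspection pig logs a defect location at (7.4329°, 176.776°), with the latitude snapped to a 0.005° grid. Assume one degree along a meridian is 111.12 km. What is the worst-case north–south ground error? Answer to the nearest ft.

911 ft

With a 0.005° grid the true value lies within half a step, ±0.005°/2 = ±0.0025°, of the stored one.
North–south distance: 0.0025° × 111120 m/° = 277.8 m.
Converting: 277.8 m × 3.2808 ft/m ≈ 911.42 ft.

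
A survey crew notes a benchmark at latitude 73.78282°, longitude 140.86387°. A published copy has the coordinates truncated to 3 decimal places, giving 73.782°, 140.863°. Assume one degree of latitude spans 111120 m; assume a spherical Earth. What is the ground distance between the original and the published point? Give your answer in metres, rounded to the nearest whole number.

95 metres

Δlat = 73.78282 − 73.782 = +0.00082°; Δlon = 140.86387 − 140.863 = +0.00087°.
N–S: 0.00082° × 111120 m/° = 91.1184 m.
East–west at this latitude: 0.00087° × 111120 × cos 73.782° ≈ 0.00087 × 31035 = 27.0005 m.
Hypotenuse of the two orthogonal shifts: √(91.1184² + 27.0005²) = 95.0347 m.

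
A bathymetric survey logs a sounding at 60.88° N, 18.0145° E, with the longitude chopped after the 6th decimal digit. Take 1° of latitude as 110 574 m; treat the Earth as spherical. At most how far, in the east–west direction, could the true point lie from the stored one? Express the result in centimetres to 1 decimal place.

Truncating at 6 decimal places can drop up to a full unit in the last place, so the longitude may be off by as much as 1e-06°.
One degree of longitude at 60.88° is 110574 × cos 60.88° ≈ 110574 × 0.4866 = 53809.8 m.
East–west error: 1e-06° × 53809.8 m/° ≈ 0.0538098 m.
That is 0.0538098 m = 5.381 cm.

5.4 centimetres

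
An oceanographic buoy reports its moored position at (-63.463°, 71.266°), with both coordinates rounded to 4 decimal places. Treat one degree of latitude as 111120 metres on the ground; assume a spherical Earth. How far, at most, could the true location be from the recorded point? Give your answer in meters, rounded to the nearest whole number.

6 meters

Rounding to 4 decimal places leaves each coordinate within ±5e-05° of the true value.
N–S: 5e-05° × 111120 m/° = 5.556 m.
Longitude error → 5e-05 × 111120 × cos 63.463° = 5e-05 × 111120 × 0.4468 ≈ 2.48229 m.
Worst case both components are at the extreme and orthogonal: √(5.556² + 2.48229²) ≈ 6.0853 m.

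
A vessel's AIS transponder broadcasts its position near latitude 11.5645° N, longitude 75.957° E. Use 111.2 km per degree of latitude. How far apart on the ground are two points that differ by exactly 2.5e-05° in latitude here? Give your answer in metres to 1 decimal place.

2.5e-05° × 111200 m/° = 2.78 m.

2.8 metres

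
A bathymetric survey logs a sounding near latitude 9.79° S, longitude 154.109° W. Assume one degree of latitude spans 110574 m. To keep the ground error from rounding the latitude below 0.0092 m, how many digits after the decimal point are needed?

7 decimal places

One degree of latitude covers 110574 m.
N decimal places → at most half a unit in the last place, 0.5 × 10⁻ᴺ° = 110574/2 × 10⁻ᴺ m.
Need 0.5 × 110574 × 10⁻ᴺ ≤ 0.0092 → 10⁻ᴺ ≤ 1.664e-07, so N ≥ 6.78.
At 6 places the error can reach 0.0553 m, but 7 places keeps it to 0.00553 m.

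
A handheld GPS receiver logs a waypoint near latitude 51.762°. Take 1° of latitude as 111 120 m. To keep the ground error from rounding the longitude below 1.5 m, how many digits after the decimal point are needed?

5

At 51.762° one degree of longitude covers 111120 × cos 51.762° ≈ 111120 × 0.6189 ≈ 68775.4 m.
N decimal places → at most half a unit in the last place, 0.5 × 10⁻ᴺ° = 68775.4/2 × 10⁻ᴺ m.
Need 0.5 × 68775.4 × 10⁻ᴺ ≤ 1.5 → 10⁻ᴺ ≤ 4.362e-05, so N ≥ 4.36.
N = 4 would give 3.44 m (too coarse); N = 5 gives 0.344 m ≤ 1.5 m.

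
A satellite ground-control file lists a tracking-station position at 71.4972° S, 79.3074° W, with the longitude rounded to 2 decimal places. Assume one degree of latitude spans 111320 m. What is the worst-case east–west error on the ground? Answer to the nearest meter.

Rounding to 2 decimal places leaves the longitude within ±0.005° of the true value.
Parallels shrink by cos φ, so at 71.4972° a degree of longitude is 111320 × 0.3174 ≈ 35327.5 m.
Maximum E–W displacement: 0.005 × 35327.5 = 176.638 m.

177 meters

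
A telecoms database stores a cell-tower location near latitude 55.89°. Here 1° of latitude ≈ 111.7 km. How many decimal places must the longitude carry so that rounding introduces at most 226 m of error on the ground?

At 55.89° one degree of longitude covers 111700 × cos 55.89° ≈ 111700 × 0.5608 ≈ 62639.5 m.
With N decimal places the half-ulp bound is 0.5·10⁻ᴺ°, or 0.5·10⁻ᴺ × 62639.5 m on the ground.
Need 0.5 × 62639.5 × 10⁻ᴺ ≤ 226 → 10⁻ᴺ ≤ 7.216e-03, so N ≥ 2.14.
N = 2 would give 313 m (too coarse); N = 3 gives 31.3 m ≤ 226 m.

3 decimal places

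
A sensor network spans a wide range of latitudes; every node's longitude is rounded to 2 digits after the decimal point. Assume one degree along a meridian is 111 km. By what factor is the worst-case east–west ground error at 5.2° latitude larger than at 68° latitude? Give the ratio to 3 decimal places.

Rounding to 2 decimal places leaves the longitude within ±0.005° of the true value.
At 5.2°: 0.005° × 111000 × cos 5.2° = 0.005 × 111000 × 0.9959 ≈ 552.72 m.
Error at 68° = 0.005° × 111000 × cos 68° ≈ 555 × 0.3746 = 207.91 m.
Ratio: 552.72 / 207.91 = cos 5.2° / cos 68° ≈ 2.6585.

2.658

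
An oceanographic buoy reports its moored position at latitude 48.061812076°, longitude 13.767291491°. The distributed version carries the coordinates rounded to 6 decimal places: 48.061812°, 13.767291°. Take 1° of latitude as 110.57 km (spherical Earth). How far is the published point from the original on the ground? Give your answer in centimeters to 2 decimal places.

3.72 centimeters

Δlat = 48.061812076 − 48.061812 = +0.000000076°; Δlon = 13.767291491 − 13.767291 = +0.000000491°.
N–S: 0.000000076° × 110570 m/° = 0.00840332 m.
East–west at this latitude: 0.000000491° × 110570 × cos 48.0618° ≈ 0.000000491 × 73897.1 = 0.0362835 m.
Distance: √(0.00840332² + 0.0362835²) ≈ 0.0372439 m.
That is 0.0372439 m = 3.7244 cm.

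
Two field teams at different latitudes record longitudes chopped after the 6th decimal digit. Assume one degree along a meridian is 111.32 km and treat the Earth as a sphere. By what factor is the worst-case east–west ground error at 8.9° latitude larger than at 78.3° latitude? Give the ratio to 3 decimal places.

4.872

Truncating at 6 decimal places can drop up to a full unit in the last place, so the longitude may be off by as much as 1e-06°.
Error at 8.9° = 1e-06° × 111320 × cos 8.9° ≈ 0.11132 × 0.9880 = 0.10998 m.
Error at 78.3° = 1e-06° × 111320 × cos 78.3° ≈ 0.11132 × 0.2028 = 0.022574 m.
The ratio reduces to cos 8.9° / cos 78.3° = 0.9880/0.2028 ≈ 4.8719.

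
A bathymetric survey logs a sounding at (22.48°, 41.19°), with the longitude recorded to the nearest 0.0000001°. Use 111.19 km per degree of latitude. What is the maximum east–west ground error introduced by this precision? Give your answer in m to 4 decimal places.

0.0051 m

Rounding to 7 decimal places leaves the longitude within ±5e-08° of the true value.
Parallels shrink by cos φ, so at 22.48° a degree of longitude is 111190 × 0.9240 ≈ 102741 m.
So at most 5e-08° × 102741 ≈ 0.00513705 m east–west.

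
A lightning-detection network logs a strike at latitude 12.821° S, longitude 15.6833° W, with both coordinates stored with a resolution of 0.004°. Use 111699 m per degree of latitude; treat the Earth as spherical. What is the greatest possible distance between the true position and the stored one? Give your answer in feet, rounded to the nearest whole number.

With a 0.004° grid the true value lies within half a step, ±0.004°/2 = ±0.002°, of the stored one.
North–south component: 0.002° × 111699 = 223.398 m.
Longitude error → 0.002 × 111699 × cos 12.821° = 0.002 × 111699 × 0.9751 ≈ 217.828 m.
The two errors are perpendicular, so the maximum displacement is √(223.398² + 217.828²) ≈ 312.019 m.
In feet: 312.019 m ÷ 0.3048 ≈ 1023.7 ft.

1024 feet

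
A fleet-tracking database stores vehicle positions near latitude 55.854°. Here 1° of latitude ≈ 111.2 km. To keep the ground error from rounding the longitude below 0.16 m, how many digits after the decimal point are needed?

At 55.854° one degree of longitude covers 111200 × cos 55.854° ≈ 111200 × 0.5613 ≈ 62417 m.
N decimal places → at most half a unit in the last place, 0.5 × 10⁻ᴺ° = 62417/2 × 10⁻ᴺ m.
Setting 31208.5 × 10⁻ᴺ ≤ 0.16 gives 10ᴺ ≥ 1.951e+05, i.e. N ≥ 5.29.
So 6 decimal places suffice (0.0312 m); 5 would allow up to 0.312 m.

6 decimal places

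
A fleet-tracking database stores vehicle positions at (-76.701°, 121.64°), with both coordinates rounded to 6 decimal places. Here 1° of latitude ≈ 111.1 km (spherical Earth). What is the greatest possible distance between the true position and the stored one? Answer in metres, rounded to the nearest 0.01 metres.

0.06 metres

Rounding to 6 decimal places leaves each coordinate within ±5e-07° of the true value.
N–S: 5e-07° × 111100 m/° = 0.05555 m.
East–west component at 76.701°: 5e-07° × 111100 × cos 76.701° ≈ 5e-07 × 25556.6 ≈ 0.0127783 m.
The two errors are perpendicular, so the maximum displacement is √(0.05555² + 0.0127783²) ≈ 0.0570008 m.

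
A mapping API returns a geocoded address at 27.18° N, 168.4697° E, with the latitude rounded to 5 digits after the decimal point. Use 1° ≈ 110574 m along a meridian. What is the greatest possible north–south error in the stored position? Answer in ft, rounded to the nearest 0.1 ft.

1.8 ft

Rounding to 5 decimal places leaves the latitude within ±5e-06° of the true value.
North–south distance: 5e-06° × 110574 m/° = 0.55287 m.
Converting: 0.55287 m × 3.2808 ft/m ≈ 1.8139 ft.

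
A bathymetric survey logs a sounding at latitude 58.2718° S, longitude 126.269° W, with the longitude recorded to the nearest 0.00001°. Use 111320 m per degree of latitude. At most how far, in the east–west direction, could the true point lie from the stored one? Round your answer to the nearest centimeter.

29 centimeters

Rounding to 5 decimal places leaves the longitude within ±5e-06° of the true value.
Parallels shrink by cos φ, so at 58.2718° a degree of longitude is 111320 × 0.5259 ≈ 58542.1 m.
East–west error: 5e-06° × 58542.1 m/° ≈ 0.292711 m.
That is 0.292711 m = 29.271 cm.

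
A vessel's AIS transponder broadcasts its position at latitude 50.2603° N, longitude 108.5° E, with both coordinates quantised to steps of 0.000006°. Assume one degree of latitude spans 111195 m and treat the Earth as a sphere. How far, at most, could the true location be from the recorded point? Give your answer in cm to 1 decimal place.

39.6 cm

With a 0.000006° grid the true value lies within half a step, ±0.000006°/2 = ±3e-06°, of the stored one.
North–south component: 3e-06° × 111195 = 0.333585 m.
E–W at 50.2603°: 3e-06° × 111195 × cos 50.2603° = 3e-06 × 111195 × 0.6393 ≈ 0.213261 m.
Combining orthogonally: (0.333585² + 0.213261²)^½ ≈ 0.395928 m.
That is 0.395928 m = 39.593 cm.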